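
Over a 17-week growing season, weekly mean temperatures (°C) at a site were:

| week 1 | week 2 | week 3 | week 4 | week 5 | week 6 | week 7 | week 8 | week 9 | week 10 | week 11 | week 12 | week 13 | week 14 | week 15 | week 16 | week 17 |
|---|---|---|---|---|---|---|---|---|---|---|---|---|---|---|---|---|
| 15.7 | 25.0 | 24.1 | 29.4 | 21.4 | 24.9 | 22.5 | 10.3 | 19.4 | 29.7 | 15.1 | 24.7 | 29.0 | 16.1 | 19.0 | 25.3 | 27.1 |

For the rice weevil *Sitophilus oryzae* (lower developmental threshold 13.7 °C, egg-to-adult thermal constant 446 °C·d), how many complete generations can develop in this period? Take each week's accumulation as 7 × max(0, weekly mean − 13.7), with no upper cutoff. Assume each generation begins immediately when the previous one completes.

2 generations

Weekly DD (7 × max(0, T̄ − 13.7)): 14.0, 79.1, 72.8, 109.9, 53.9, 78.4, 61.6, 0.0, 39.9, 112.0, 9.8, 77.0, 107.1, 16.8, 37.1, 81.2, 93.8.
Season total = 1044.4 DD.
Complete generations = ⌊1044.4 / 446⌋ = 2.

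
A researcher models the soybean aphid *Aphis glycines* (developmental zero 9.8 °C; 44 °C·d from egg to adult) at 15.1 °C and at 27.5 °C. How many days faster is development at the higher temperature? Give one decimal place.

At 15.1 °C: 44 / (15.1 − 9.8) = 44 / 5.3 = 8.302 d.
At 27.5 °C: 44 / (27.5 − 9.8) = 44 / 17.7 = 2.486 d.
Difference = |8.302 − 2.486| = 5.816 ≈ 5.8 days.

5.8 days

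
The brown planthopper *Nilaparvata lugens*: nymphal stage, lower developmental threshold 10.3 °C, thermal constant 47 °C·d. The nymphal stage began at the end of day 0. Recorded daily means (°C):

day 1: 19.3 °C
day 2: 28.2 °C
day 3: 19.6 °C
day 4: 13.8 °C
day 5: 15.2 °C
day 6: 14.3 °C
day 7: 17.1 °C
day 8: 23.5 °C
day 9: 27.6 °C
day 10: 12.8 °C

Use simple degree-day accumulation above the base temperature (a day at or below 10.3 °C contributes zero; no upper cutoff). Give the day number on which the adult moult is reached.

day 6

Daily DD above 10.3 °C: 9.0, 17.9, 9.3, 3.5, 4.9, 4.0, 6.8, 13.2, 17.3, 2.5.
Cumulative: 9.0, 26.9, 36.2, 39.7, 44.6, 48.6, 55.4, 68.6, 85.9, 88.4.
The total first reaches 47 DD on day 6.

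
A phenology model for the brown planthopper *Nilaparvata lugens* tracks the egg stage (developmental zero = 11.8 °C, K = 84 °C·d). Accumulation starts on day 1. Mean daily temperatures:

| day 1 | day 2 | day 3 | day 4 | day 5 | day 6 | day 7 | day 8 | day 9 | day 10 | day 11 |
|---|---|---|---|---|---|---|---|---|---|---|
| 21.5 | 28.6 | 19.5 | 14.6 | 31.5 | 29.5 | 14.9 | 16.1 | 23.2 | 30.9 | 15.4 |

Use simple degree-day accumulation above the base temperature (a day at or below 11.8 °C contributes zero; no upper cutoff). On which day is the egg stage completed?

day 9

Daily DD above 11.8 °C: 9.7, 16.8, 7.7, 2.8, 19.7, 17.7, 3.1, 4.3, 11.4, 19.1, 3.6.
Cumulative: 9.7, 26.5, 34.2, 37.0, 56.7, 74.4, 77.5, 81.8, 93.2, 112.3, 115.9.
The total first reaches 84 DD on day 9.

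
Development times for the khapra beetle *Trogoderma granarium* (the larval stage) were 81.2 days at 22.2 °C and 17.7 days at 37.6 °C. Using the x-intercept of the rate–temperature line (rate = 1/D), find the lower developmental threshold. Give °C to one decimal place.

17.9 °C

Under the model K = D·(T − T_b), so D₁·(T₁ − T_b) = D₂·(T₂ − T_b).
81.2·(22.2 − T_b) = 17.7·(37.6 − T_b)
T_b = (81.2·22.2 − 17.7·37.6) / (81.2 − 17.7) = 1137.12 / 63.5 = 17.907 °C ≈ 17.9 °C.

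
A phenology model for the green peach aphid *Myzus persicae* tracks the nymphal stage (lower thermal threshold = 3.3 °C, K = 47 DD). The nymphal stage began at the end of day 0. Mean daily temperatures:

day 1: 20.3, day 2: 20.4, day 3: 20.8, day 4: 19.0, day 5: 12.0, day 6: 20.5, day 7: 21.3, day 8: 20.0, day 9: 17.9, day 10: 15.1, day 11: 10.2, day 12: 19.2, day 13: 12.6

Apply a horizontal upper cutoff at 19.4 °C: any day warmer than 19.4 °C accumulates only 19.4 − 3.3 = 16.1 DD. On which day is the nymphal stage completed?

Daily DD above 3.3 °C (capped at 16.1): 16.1, 16.1, 16.1, 15.7, 8.7, 16.1, 16.1, 16.1, 14.6, 11.8, 6.9, 15.9, 9.3.
Cumulative: 16.1, 32.2, 48.3, 64.0, 72.7, 88.8, 104.9, 121.0, 135.6, 147.4, 154.3, 170.2, 179.5.
The total first reaches 47 DD on day 3.

day 3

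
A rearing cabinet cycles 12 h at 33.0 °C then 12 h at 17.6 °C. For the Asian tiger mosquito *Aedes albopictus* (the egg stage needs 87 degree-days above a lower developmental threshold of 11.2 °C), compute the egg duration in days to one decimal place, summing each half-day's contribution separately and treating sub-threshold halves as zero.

Day half: max(0, 33.0 − 11.2) × 0.5 = 21.8 × 0.5 = 10.90 DD.
Night half: max(0, 17.6 − 11.2) × 0.5 = 6.4 × 0.5 = 3.20 DD.
Per 24 h: 14.10 DD/day.
Duration = 87 / 14.10 = 6.170 ≈ 6.2 days.

6.2 days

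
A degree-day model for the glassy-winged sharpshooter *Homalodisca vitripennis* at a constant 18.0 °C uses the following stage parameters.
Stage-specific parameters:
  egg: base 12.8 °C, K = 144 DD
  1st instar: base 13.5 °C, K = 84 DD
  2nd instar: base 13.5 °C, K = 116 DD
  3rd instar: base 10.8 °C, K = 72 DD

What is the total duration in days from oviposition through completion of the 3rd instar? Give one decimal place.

egg: 144 / (18.0 − 12.8) = 144 / 5.2 = 27.692 d.
1st instar: 84 / (18.0 − 13.5) = 84 / 4.5 = 18.667 d.
2nd instar: 116 / (18.0 − 13.5) = 116 / 4.5 = 25.778 d.
3rd instar: 72 / (18.0 − 10.8) = 72 / 7.2 = 10.000 d.
Sum = 82.137 ≈ 82.1 days.

82.1 days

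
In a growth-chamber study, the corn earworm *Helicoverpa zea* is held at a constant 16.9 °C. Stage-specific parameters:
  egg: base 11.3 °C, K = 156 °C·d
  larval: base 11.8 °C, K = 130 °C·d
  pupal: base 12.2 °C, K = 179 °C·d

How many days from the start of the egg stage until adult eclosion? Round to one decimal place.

egg: 156 / (16.9 − 11.3) = 156 / 5.6 = 27.857 d.
larval: 130 / (16.9 − 11.8) = 130 / 5.1 = 25.490 d.
pupal: 179 / (16.9 − 12.2) = 179 / 4.7 = 38.085 d.
Sum = 91.432 ≈ 91.4 days.

91.4 days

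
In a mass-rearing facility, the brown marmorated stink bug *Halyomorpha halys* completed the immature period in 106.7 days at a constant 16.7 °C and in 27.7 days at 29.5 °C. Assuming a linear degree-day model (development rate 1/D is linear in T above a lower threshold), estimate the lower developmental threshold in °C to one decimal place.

12.2 °C

Linear rate model ⇒ the product D·(T − T_b) is constant across temperatures.
106.7·(16.7 − T_b) = 27.7·(29.5 − T_b)
T_b = (106.7·16.7 − 27.7·29.5) / (106.7 − 27.7) = 964.74 / 79.0 = 12.212 °C ≈ 12.2 °C.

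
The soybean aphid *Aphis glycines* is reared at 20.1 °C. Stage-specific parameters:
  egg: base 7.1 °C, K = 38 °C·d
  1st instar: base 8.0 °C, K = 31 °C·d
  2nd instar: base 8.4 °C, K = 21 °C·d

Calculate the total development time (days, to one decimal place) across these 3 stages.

egg: 38 / (20.1 − 7.1) = 38 / 13.0 = 2.923 d.
1st instar: 31 / (20.1 − 8.0) = 31 / 12.1 = 2.562 d.
2nd instar: 21 / (20.1 − 8.4) = 21 / 11.7 = 1.795 d.
Sum = 7.280 ≈ 7.3 days.

7.3 days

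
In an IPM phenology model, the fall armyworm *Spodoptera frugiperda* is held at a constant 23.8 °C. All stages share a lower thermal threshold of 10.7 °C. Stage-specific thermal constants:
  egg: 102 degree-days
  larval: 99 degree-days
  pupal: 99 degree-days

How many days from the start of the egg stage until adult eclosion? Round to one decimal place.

22.9 days

Daily accumulation at 23.8 °C = 23.8 − 10.7 = 13.1 DD/day.
Total K = 102 + 99 + 99 = 300 DD.
Total duration = 300 / 13.1 = 22.901 ≈ 22.9 days.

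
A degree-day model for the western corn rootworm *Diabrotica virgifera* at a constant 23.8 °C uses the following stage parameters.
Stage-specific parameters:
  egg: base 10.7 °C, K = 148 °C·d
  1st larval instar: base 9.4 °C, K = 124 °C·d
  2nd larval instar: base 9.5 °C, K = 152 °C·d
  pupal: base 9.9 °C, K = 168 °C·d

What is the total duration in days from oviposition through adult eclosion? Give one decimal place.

egg: 148 / (23.8 − 10.7) = 148 / 13.1 = 11.298 d.
1st larval instar: 124 / (23.8 − 9.4) = 124 / 14.4 = 8.611 d.
2nd larval instar: 152 / (23.8 − 9.5) = 152 / 14.3 = 10.629 d.
pupal: 168 / (23.8 − 9.9) = 168 / 13.9 = 12.086 d.
Sum = 42.625 ≈ 42.6 days.

42.6 days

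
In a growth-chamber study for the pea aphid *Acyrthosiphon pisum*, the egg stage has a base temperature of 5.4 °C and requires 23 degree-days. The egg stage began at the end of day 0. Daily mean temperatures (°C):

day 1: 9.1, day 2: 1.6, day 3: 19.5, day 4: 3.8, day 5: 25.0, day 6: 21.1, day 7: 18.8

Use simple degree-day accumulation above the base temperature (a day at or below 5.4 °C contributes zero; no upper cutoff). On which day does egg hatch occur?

day 5

Daily DD above 5.4 °C: 3.7, 0.0, 14.1, 0.0, 19.6, 15.7, 13.4.
Cumulative: 3.7, 3.7, 17.8, 17.8, 37.4, 53.1, 66.5.
The total first reaches 23 DD on day 5.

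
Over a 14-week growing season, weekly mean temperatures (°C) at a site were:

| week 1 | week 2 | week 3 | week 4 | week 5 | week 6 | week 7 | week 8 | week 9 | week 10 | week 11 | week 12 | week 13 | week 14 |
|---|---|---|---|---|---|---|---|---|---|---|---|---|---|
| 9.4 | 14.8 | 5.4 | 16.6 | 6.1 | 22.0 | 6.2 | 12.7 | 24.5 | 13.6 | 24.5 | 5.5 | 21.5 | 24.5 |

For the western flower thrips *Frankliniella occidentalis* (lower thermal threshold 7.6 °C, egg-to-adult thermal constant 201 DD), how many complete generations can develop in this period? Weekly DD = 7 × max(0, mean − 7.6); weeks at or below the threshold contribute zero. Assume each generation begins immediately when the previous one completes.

Weekly DD (7 × max(0, T̄ − 7.6)): 12.6, 50.4, 0.0, 63.0, 0.0, 100.8, 0.0, 35.7, 118.3, 42.0, 118.3, 0.0, 97.3, 118.3.
Season total = 756.7 DD.
Complete generations = ⌊756.7 / 201⌋ = 3.

3 generations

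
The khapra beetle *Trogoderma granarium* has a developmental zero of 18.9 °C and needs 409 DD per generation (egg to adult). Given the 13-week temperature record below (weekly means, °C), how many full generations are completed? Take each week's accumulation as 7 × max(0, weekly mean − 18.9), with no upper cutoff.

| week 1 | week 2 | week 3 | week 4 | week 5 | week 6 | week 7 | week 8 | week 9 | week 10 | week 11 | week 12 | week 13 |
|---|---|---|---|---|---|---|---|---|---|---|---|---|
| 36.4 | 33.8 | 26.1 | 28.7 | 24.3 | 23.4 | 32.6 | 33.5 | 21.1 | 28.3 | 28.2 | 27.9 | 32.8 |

Weekly DD (7 × max(0, T̄ − 18.9)): 122.5, 104.3, 50.4, 68.6, 37.8, 31.5, 95.9, 102.2, 15.4, 65.8, 65.1, 63.0, 97.3.
Season total = 919.8 DD.
Complete generations = ⌊919.8 / 409⌋ = 2.

2 generations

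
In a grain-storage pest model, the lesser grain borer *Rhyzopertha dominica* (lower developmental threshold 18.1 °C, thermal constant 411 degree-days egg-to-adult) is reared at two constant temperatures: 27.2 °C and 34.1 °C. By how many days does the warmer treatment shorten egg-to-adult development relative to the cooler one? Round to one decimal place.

At 27.2 °C: 411 / (27.2 − 18.1) = 411 / 9.1 = 45.165 d.
At 34.1 °C: 411 / (34.1 − 18.1) = 411 / 16.0 = 25.688 d.
Difference = |45.165 − 25.688| = 19.477 ≈ 19.5 days.

19.5 days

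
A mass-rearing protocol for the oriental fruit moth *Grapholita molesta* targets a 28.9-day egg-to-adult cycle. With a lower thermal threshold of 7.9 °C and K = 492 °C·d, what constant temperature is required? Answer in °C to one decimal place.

Required daily accumulation = 492 / 28.9 = 17.024 DD/day.
T = T_base + 17.024 = 7.9 + 17.024 = 24.924 ≈ 24.9 °C.

24.9 °C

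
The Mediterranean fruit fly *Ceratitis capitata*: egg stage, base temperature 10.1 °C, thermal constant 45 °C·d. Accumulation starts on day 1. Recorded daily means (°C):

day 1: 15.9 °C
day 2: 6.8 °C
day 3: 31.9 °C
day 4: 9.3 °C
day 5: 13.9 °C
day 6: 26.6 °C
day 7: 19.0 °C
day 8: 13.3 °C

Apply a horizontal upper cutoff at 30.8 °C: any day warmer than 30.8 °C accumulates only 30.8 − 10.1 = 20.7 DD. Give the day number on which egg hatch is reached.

Daily DD above 10.1 °C (capped at 20.7): 5.8, 0.0, 20.7, 0.0, 3.8, 16.5, 8.9, 3.2.
Cumulative: 5.8, 5.8, 26.5, 26.5, 30.3, 46.8, 55.7, 58.9.
The total first reaches 45 DD on day 6.

day 6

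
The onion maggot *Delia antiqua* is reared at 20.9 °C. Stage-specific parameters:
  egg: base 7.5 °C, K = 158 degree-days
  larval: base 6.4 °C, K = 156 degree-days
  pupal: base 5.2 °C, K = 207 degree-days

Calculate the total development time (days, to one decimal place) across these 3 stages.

egg: 158 / (20.9 − 7.5) = 158 / 13.4 = 11.791 d.
larval: 156 / (20.9 − 6.4) = 156 / 14.5 = 10.759 d.
pupal: 207 / (20.9 − 5.2) = 207 / 15.7 = 13.185 d.
Sum = 35.734 ≈ 35.7 days.

35.7 days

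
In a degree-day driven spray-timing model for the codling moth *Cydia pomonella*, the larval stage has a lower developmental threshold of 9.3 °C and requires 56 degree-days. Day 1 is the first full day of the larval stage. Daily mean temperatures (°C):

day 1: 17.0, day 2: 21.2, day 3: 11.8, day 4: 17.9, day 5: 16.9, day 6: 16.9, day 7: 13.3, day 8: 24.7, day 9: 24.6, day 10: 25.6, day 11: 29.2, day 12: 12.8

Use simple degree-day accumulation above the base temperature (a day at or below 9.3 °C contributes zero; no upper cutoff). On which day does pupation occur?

Daily DD above 9.3 °C: 7.7, 11.9, 2.5, 8.6, 7.6, 7.6, 4.0, 15.4, 15.3, 16.3, 19.9, 3.5.
Cumulative: 7.7, 19.6, 22.1, 30.7, 38.3, 45.9, 49.9, 65.3, 80.6, 96.9, 116.8, 120.3.
The total first reaches 56 DD on day 8.

day 8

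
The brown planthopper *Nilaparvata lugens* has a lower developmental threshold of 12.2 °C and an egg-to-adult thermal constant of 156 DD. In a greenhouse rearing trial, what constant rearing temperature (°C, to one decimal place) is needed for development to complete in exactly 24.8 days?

Required daily accumulation = 156 / 24.8 = 6.290 DD/day.
T = T_base + 6.290 = 12.2 + 6.290 = 18.490 ≈ 18.5 °C.

18.5 °C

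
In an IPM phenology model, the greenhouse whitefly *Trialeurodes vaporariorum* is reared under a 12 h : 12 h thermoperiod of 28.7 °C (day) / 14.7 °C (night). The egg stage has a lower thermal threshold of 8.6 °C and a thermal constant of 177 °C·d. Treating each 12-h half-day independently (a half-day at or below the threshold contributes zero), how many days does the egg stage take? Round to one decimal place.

Day half: max(0, 28.7 − 8.6) × 0.5 = 20.1 × 0.5 = 10.05 DD.
Night half: max(0, 14.7 − 8.6) × 0.5 = 6.1 × 0.5 = 3.05 DD.
Per 24 h: 13.10 DD/day.
Duration = 177 / 13.10 = 13.511 ≈ 13.5 days.

13.5 days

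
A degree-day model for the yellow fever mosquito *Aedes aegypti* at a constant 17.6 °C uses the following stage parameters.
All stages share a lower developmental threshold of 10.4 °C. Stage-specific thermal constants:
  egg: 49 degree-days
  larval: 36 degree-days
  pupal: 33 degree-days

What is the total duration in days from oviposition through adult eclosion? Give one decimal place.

Daily accumulation at 17.6 °C = 17.6 − 10.4 = 7.2 DD/day.
Total K = 49 + 36 + 33 = 118 DD.
Total duration = 118 / 7.2 = 16.389 ≈ 16.4 days.

16.4 days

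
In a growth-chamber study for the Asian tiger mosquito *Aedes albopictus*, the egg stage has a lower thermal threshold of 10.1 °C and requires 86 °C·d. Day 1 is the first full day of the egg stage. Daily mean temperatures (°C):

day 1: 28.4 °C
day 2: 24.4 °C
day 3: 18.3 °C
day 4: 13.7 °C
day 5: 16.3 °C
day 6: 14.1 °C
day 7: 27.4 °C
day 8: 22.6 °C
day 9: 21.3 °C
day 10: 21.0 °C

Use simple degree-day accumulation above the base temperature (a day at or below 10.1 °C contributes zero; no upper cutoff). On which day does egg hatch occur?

day 9

Daily DD above 10.1 °C: 18.3, 14.3, 8.2, 3.6, 6.2, 4.0, 17.3, 12.5, 11.2, 10.9.
Cumulative: 18.3, 32.6, 40.8, 44.4, 50.6, 54.6, 71.9, 84.4, 95.6, 106.5.
The total first reaches 86 DD on day 9.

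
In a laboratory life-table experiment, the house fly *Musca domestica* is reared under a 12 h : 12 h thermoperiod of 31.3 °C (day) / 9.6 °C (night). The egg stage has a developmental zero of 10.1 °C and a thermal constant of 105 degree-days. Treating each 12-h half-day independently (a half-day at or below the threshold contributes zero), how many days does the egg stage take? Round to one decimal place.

9.9 days

Day half: max(0, 31.3 − 10.1) × 0.5 = 21.2 × 0.5 = 10.60 DD.
Night half: max(0, 9.6 − 10.1) × 0.5 = 0.0 × 0.5 = 0.00 DD.
Per 24 h: 10.60 DD/day.
Duration = 105 / 10.60 = 9.906 ≈ 9.9 days.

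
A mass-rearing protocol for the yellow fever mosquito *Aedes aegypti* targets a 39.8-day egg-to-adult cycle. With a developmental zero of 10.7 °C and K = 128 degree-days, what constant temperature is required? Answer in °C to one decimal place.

13.9 °C

Required daily accumulation = 128 / 39.8 = 3.216 DD/day.
T = T_base + 3.216 = 10.7 + 3.216 = 13.916 ≈ 13.9 °C.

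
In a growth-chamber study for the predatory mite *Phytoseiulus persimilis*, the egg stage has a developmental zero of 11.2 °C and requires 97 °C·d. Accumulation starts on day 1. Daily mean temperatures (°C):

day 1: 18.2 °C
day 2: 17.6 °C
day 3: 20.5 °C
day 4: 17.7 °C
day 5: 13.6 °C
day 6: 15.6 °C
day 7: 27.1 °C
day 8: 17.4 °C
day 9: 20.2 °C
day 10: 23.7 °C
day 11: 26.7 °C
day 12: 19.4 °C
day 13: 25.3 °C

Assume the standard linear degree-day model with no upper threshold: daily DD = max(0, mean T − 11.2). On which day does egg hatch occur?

Daily DD above 11.2 °C: 7.0, 6.4, 9.3, 6.5, 2.4, 4.4, 15.9, 6.2, 9.0, 12.5, 15.5, 8.2, 14.1.
Cumulative: 7.0, 13.4, 22.7, 29.2, 31.6, 36.0, 51.9, 58.1, 67.1, 79.6, 95.1, 103.3, 117.4.
The total first reaches 97 DD on day 12.

day 12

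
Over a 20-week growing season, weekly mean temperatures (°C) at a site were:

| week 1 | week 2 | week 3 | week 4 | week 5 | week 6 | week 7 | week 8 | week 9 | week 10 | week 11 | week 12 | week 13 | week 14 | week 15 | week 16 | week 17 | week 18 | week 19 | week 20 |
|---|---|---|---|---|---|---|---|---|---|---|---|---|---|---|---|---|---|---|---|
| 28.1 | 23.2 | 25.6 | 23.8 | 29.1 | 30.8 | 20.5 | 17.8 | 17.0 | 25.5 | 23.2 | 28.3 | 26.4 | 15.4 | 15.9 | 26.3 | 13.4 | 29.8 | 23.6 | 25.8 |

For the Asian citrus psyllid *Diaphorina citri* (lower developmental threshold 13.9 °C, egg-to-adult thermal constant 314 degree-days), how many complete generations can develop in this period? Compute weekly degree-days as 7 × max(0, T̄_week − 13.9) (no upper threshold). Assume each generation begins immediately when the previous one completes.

Weekly DD (7 × max(0, T̄ − 13.9)): 99.4, 65.1, 81.9, 69.3, 106.4, 118.3, 46.2, 27.3, 21.7, 81.2, 65.1, 100.8, 87.5, 10.5, 14.0, 86.8, 0.0, 111.3, 67.9, 83.3.
Season total = 1344.0 DD.
Complete generations = ⌊1344.0 / 314⌋ = 4.

4 generations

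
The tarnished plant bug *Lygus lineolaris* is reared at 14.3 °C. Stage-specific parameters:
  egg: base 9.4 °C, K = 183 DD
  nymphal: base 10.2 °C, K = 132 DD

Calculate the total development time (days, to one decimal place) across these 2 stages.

egg: 183 / (14.3 − 9.4) = 183 / 4.9 = 37.347 d.
nymphal: 132 / (14.3 − 10.2) = 132 / 4.1 = 32.195 d.
Sum = 69.542 ≈ 69.5 days.

69.5 days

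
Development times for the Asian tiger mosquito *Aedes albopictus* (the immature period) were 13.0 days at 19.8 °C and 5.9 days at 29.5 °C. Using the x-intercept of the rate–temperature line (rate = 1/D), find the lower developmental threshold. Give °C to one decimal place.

11.7 °C

Linear rate model ⇒ the product D·(T − T_b) is constant across temperatures.
13.0·(19.8 − T_b) = 5.9·(29.5 − T_b)
T_b = (13.0·19.8 − 5.9·29.5) / (13.0 − 5.9) = 83.35 / 7.1 = 11.739 °C ≈ 11.7 °C.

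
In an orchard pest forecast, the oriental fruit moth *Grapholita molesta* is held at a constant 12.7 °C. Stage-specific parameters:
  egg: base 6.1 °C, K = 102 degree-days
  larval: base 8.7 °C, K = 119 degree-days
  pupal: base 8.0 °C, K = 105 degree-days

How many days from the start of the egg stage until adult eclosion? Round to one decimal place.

egg: 102 / (12.7 − 6.1) = 102 / 6.6 = 15.455 d.
larval: 119 / (12.7 − 8.7) = 119 / 4.0 = 29.750 d.
pupal: 105 / (12.7 − 8.0) = 105 / 4.7 = 22.340 d.
Sum = 67.545 ≈ 67.5 days.

67.5 days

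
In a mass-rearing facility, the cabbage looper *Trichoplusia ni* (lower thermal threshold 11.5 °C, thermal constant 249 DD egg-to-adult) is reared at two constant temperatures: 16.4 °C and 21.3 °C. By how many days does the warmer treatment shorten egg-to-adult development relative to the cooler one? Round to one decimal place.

At 16.4 °C: 249 / (16.4 − 11.5) = 249 / 4.9 = 50.816 d.
At 21.3 °C: 249 / (21.3 − 11.5) = 249 / 9.8 = 25.408 d.
Difference = |50.816 − 25.408| = 25.408 ≈ 25.4 days.

25.4 days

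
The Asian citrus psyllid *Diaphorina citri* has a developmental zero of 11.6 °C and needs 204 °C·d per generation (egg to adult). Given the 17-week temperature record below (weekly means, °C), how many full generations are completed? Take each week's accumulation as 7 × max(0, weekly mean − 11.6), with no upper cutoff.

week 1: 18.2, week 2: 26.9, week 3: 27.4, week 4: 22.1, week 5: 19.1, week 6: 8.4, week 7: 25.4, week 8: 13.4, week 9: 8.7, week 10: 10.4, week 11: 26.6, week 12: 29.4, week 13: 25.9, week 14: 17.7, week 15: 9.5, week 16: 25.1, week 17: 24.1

Weekly DD (7 × max(0, T̄ − 11.6)): 46.2, 107.1, 110.6, 73.5, 52.5, 0.0, 96.6, 12.6, 0.0, 0.0, 105.0, 124.6, 100.1, 42.7, 0.0, 94.5, 87.5.
Season total = 1053.5 DD.
Complete generations = ⌊1053.5 / 204⌋ = 5.

5 generations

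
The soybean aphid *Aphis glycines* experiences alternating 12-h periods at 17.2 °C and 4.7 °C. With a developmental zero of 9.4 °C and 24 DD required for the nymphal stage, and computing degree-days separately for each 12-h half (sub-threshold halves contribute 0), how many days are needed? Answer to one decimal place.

6.2 days

Day half: max(0, 17.2 − 9.4) × 0.5 = 7.8 × 0.5 = 3.90 DD.
Night half: max(0, 4.7 − 9.4) × 0.5 = 0.0 × 0.5 = 0.00 DD.
Per 24 h: 3.90 DD/day.
Duration = 24 / 3.90 = 6.154 ≈ 6.2 days.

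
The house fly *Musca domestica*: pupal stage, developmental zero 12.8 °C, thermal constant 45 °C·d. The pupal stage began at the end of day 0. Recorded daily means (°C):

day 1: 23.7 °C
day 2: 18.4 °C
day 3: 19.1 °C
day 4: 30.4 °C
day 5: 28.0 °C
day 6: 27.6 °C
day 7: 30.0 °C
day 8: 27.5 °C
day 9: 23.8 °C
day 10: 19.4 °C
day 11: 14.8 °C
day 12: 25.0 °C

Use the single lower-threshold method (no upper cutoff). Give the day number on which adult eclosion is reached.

day 5

Daily DD above 12.8 °C: 10.9, 5.6, 6.3, 17.6, 15.2, 14.8, 17.2, 14.7, 11.0, 6.6, 2.0, 12.2.
Cumulative: 10.9, 16.5, 22.8, 40.4, 55.6, 70.4, 87.6, 102.3, 113.3, 119.9, 121.9, 134.1.
The total first reaches 45 DD on day 5.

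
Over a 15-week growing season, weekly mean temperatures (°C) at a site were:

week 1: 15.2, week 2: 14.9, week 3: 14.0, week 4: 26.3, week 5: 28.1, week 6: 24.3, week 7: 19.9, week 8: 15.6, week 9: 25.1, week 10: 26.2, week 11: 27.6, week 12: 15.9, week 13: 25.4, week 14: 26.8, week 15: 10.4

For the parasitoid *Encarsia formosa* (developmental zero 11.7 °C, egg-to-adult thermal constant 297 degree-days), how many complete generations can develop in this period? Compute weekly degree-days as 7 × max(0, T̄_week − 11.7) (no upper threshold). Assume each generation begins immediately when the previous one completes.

Weekly DD (7 × max(0, T̄ − 11.7)): 24.5, 22.4, 16.1, 102.2, 114.8, 88.2, 57.4, 27.3, 93.8, 101.5, 111.3, 29.4, 95.9, 105.7, 0.0.
Season total = 990.5 DD.
Complete generations = ⌊990.5 / 297⌋ = 3.

3 generations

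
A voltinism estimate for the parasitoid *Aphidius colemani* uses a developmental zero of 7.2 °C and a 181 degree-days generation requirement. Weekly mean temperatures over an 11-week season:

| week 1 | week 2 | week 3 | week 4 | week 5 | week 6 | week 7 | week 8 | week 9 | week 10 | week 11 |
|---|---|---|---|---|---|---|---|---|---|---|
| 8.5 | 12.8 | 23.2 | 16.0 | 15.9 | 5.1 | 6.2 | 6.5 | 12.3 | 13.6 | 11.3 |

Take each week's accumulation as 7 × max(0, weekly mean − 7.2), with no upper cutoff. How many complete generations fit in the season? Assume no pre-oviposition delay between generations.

Weekly DD (7 × max(0, T̄ − 7.2)): 9.1, 39.2, 112.0, 61.6, 60.9, 0.0, 0.0, 0.0, 35.7, 44.8, 28.7.
Season total = 392.0 DD.
Complete generations = ⌊392.0 / 181⌋ = 2.

2 generations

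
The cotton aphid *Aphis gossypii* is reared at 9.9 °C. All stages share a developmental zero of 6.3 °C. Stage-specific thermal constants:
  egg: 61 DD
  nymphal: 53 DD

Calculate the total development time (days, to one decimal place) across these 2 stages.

Daily accumulation at 9.9 °C = 9.9 − 6.3 = 3.6 DD/day.
Total K = 61 + 53 = 114 DD.
Total duration = 114 / 3.6 = 31.667 ≈ 31.7 days.

31.7 days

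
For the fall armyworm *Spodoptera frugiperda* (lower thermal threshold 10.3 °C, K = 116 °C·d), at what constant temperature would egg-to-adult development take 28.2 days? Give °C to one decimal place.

14.4 °C

Required daily accumulation = 116 / 28.2 = 4.113 DD/day.
T = T_base + 4.113 = 10.3 + 4.113 = 14.413 ≈ 14.4 °C.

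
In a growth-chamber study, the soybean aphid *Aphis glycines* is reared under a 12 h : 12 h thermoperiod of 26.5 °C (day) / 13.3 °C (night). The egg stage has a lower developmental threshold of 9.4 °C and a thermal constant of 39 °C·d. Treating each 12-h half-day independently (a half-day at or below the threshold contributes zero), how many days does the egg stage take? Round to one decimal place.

3.7 days

Day half: max(0, 26.5 − 9.4) × 0.5 = 17.1 × 0.5 = 8.55 DD.
Night half: max(0, 13.3 − 9.4) × 0.5 = 3.9 × 0.5 = 1.95 DD.
Per 24 h: 10.50 DD/day.
Duration = 39 / 10.50 = 3.714 ≈ 3.7 days.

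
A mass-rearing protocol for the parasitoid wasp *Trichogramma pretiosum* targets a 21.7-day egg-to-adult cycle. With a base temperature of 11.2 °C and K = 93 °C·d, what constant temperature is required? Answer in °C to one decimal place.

Required daily accumulation = 93 / 21.7 = 4.286 DD/day.
T = T_base + 4.286 = 11.2 + 4.286 = 15.486 ≈ 15.5 °C.

15.5 °C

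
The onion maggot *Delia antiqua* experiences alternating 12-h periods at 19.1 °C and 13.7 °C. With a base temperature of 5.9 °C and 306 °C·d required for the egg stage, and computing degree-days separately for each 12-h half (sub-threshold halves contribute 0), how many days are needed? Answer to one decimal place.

Day half: max(0, 19.1 − 5.9) × 0.5 = 13.2 × 0.5 = 6.60 DD.
Night half: max(0, 13.7 − 5.9) × 0.5 = 7.8 × 0.5 = 3.90 DD.
Per 24 h: 10.50 DD/day.
Duration = 306 / 10.50 = 29.143 ≈ 29.1 days.

29.1 days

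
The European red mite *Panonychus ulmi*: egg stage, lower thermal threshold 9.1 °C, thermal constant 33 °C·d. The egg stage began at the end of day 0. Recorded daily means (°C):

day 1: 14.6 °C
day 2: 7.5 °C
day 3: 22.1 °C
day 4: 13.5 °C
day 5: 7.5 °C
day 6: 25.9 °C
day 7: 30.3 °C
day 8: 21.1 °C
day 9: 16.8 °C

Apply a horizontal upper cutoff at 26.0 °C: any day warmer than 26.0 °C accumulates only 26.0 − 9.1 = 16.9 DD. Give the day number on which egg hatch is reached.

day 6

Daily DD above 9.1 °C (capped at 16.9): 5.5, 0.0, 13.0, 4.4, 0.0, 16.8, 16.9, 12.0, 7.7.
Cumulative: 5.5, 5.5, 18.5, 22.9, 22.9, 39.7, 56.6, 68.6, 76.3.
The total first reaches 33 DD on day 6.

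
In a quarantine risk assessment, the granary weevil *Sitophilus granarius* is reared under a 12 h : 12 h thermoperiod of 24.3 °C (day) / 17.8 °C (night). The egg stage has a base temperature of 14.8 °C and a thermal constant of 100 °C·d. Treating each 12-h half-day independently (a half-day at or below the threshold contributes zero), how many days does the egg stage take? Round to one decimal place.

Day half: max(0, 24.3 − 14.8) × 0.5 = 9.5 × 0.5 = 4.75 DD.
Night half: max(0, 17.8 − 14.8) × 0.5 = 3.0 × 0.5 = 1.50 DD.
Per 24 h: 6.25 DD/day.
Duration = 100 / 6.25 = 16.000 ≈ 16.0 days.

16.0 days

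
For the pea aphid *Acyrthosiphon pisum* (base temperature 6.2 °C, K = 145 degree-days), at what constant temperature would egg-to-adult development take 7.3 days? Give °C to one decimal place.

26.1 °C

Required daily accumulation = 145 / 7.3 = 19.863 DD/day.
T = T_base + 19.863 = 6.2 + 19.863 = 26.063 ≈ 26.1 °C.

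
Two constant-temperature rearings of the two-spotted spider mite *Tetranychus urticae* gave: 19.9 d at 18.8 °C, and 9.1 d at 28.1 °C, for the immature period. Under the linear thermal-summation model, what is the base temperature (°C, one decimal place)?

Linear rate model ⇒ the product D·(T − T_b) is constant across temperatures.
19.9·(18.8 − T_b) = 9.1·(28.1 − T_b)
T_b = (19.9·18.8 − 9.1·28.1) / (19.9 − 9.1) = 118.41 / 10.8 = 10.964 °C ≈ 11.0 °C.

11.0 °C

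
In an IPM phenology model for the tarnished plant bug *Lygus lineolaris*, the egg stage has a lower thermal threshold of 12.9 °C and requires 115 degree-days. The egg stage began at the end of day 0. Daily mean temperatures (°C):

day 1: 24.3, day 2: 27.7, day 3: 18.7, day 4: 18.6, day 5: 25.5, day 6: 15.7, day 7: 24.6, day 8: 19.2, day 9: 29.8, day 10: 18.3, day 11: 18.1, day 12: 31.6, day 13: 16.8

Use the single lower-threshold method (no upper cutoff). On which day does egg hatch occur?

Daily DD above 12.9 °C: 11.4, 14.8, 5.8, 5.7, 12.6, 2.8, 11.7, 6.3, 16.9, 5.4, 5.2, 18.7, 3.9.
Cumulative: 11.4, 26.2, 32.0, 37.7, 50.3, 53.1, 64.8, 71.1, 88.0, 93.4, 98.6, 117.3, 121.2.
The total first reaches 115 DD on day 12.

day 12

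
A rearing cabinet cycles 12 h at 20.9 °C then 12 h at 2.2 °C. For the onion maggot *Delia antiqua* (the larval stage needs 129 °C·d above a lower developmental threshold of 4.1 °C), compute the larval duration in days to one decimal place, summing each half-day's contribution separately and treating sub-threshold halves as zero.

15.4 days

Day half: max(0, 20.9 − 4.1) × 0.5 = 16.8 × 0.5 = 8.40 DD.
Night half: max(0, 2.2 − 4.1) × 0.5 = 0.0 × 0.5 = 0.00 DD.
Per 24 h: 8.40 DD/day.
Duration = 129 / 8.40 = 15.357 ≈ 15.4 days.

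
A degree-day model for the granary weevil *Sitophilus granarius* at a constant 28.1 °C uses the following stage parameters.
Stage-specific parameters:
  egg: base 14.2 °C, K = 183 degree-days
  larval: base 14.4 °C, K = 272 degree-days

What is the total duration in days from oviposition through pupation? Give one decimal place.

egg: 183 / (28.1 − 14.2) = 183 / 13.9 = 13.165 d.
larval: 272 / (28.1 − 14.4) = 272 / 13.7 = 19.854 d.
Sum = 33.019 ≈ 33.0 days.

33.0 days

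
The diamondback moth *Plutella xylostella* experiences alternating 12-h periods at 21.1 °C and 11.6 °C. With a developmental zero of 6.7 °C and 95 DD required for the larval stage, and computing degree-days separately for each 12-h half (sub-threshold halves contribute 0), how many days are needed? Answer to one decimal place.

9.8 days

Day half: max(0, 21.1 − 6.7) × 0.5 = 14.4 × 0.5 = 7.20 DD.
Night half: max(0, 11.6 − 6.7) × 0.5 = 4.9 × 0.5 = 2.45 DD.
Per 24 h: 9.65 DD/day.
Duration = 95 / 9.65 = 9.845 ≈ 9.8 days.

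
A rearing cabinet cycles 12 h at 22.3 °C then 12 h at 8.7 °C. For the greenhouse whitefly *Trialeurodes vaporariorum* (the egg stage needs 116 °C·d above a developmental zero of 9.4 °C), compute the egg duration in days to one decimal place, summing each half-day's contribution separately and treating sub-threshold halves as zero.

18.0 days

Day half: max(0, 22.3 − 9.4) × 0.5 = 12.9 × 0.5 = 6.45 DD.
Night half: max(0, 8.7 − 9.4) × 0.5 = 0.0 × 0.5 = 0.00 DD.
Per 24 h: 6.45 DD/day.
Duration = 116 / 6.45 = 17.984 ≈ 18.0 days.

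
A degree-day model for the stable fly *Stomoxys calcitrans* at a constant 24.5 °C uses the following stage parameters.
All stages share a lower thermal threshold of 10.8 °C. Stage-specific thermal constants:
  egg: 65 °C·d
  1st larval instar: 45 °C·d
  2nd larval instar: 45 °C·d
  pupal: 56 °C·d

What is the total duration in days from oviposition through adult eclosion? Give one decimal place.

15.4 days

Daily accumulation at 24.5 °C = 24.5 − 10.8 = 13.7 DD/day.
Total K = 65 + 45 + 45 + 56 = 211 DD.
Total duration = 211 / 13.7 = 15.401 ≈ 15.4 days.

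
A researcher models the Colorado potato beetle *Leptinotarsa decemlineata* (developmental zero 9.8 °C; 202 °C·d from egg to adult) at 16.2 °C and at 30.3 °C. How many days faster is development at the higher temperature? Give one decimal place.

At 16.2 °C: 202 / (16.2 − 9.8) = 202 / 6.4 = 31.563 d.
At 30.3 °C: 202 / (30.3 − 9.8) = 202 / 20.5 = 9.854 d.
Difference = |31.563 − 9.854| = 21.709 ≈ 21.7 days.

21.7 days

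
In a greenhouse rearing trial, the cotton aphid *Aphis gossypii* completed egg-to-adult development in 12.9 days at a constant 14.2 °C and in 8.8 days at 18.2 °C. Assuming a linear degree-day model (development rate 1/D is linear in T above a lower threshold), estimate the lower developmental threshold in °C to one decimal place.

5.6 °C

Under the model K = D·(T − T_b), so D₁·(T₁ − T_b) = D₂·(T₂ − T_b).
12.9·(14.2 − T_b) = 8.8·(18.2 − T_b)
T_b = (12.9·14.2 − 8.8·18.2) / (12.9 − 8.8) = 23.02 / 4.1 = 5.615 °C ≈ 5.6 °C.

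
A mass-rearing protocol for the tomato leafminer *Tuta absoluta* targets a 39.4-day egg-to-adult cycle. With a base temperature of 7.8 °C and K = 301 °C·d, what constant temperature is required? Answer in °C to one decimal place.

15.4 °C

Required daily accumulation = 301 / 39.4 = 7.640 DD/day.
T = T_base + 7.640 = 7.8 + 7.640 = 15.440 ≈ 15.4 °C.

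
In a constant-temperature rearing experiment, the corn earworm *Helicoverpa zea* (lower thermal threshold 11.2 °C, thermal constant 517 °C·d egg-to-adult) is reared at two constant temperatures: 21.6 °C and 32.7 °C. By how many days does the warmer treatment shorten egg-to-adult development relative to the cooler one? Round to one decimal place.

At 21.6 °C: 517 / (21.6 − 11.2) = 517 / 10.4 = 49.712 d.
At 32.7 °C: 517 / (32.7 − 11.2) = 517 / 21.5 = 24.047 d.
Difference = |49.712 − 24.047| = 25.665 ≈ 25.7 days.

25.7 days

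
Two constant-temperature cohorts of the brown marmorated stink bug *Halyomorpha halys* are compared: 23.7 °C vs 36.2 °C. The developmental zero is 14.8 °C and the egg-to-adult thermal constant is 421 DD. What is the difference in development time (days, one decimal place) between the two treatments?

27.6 days

At 23.7 °C: 421 / (23.7 − 14.8) = 421 / 8.9 = 47.303 d.
At 36.2 °C: 421 / (36.2 − 14.8) = 421 / 21.4 = 19.673 d.
Difference = |47.303 − 19.673| = 27.630 ≈ 27.6 days.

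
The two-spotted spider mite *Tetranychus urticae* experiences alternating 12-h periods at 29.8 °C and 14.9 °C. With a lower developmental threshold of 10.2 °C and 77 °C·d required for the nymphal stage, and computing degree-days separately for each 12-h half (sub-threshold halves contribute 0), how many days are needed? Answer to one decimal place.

6.3 days

Day half: max(0, 29.8 − 10.2) × 0.5 = 19.6 × 0.5 = 9.80 DD.
Night half: max(0, 14.9 − 10.2) × 0.5 = 4.7 × 0.5 = 2.35 DD.
Per 24 h: 12.15 DD/day.
Duration = 77 / 12.15 = 6.337 ≈ 6.3 days.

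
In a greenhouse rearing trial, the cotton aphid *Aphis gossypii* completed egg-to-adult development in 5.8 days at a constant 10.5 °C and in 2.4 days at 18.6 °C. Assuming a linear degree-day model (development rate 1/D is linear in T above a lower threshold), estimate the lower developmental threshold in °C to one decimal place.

4.8 °C

Under the model K = D·(T − T_b), so D₁·(T₁ − T_b) = D₂·(T₂ − T_b).
5.8·(10.5 − T_b) = 2.4·(18.6 − T_b)
T_b = (5.8·10.5 − 2.4·18.6) / (5.8 − 2.4) = 16.26 / 3.4 = 4.782 °C ≈ 4.8 °C.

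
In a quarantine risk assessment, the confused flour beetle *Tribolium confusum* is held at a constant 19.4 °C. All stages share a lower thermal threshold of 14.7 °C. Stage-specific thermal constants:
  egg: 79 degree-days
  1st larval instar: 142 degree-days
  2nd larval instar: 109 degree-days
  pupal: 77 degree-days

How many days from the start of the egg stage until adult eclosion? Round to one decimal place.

86.6 days

Daily accumulation at 19.4 °C = 19.4 − 14.7 = 4.7 DD/day.
Total K = 79 + 142 + 109 + 77 = 407 DD.
Total duration = 407 / 4.7 = 86.596 ≈ 86.6 days.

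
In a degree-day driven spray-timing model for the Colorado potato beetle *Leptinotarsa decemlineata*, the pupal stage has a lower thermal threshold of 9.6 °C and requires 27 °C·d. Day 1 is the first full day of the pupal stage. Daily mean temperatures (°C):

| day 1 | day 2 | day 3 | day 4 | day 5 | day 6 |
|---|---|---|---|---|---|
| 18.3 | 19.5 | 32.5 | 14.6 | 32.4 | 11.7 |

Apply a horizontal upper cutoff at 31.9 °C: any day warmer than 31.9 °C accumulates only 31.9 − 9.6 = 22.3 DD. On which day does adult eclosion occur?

day 3

Daily DD above 9.6 °C (capped at 22.3): 8.7, 9.9, 22.3, 5.0, 22.3, 2.1.
Cumulative: 8.7, 18.6, 40.9, 45.9, 68.2, 70.3.
The total first reaches 27 DD on day 3.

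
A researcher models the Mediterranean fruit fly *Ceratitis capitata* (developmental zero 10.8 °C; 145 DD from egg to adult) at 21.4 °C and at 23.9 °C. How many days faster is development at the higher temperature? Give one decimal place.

At 21.4 °C: 145 / (21.4 − 10.8) = 145 / 10.6 = 13.679 d.
At 23.9 °C: 145 / (23.9 − 10.8) = 145 / 13.1 = 11.069 d.
Difference = |13.679 − 11.069| = 2.611 ≈ 2.6 days.

2.6 days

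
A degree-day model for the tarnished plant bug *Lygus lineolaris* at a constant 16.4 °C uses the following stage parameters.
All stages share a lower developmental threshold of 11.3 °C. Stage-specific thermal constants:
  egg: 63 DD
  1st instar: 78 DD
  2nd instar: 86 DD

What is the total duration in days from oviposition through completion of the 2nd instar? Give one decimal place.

Daily accumulation at 16.4 °C = 16.4 − 11.3 = 5.1 DD/day.
Total K = 63 + 78 + 86 = 227 DD.
Total duration = 227 / 5.1 = 44.510 ≈ 44.5 days.

44.5 days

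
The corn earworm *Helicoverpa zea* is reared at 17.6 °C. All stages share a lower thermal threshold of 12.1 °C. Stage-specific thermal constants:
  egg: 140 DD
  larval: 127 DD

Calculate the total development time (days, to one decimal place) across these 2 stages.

Daily accumulation at 17.6 °C = 17.6 − 12.1 = 5.5 DD/day.
Total K = 140 + 127 = 267 DD.
Total duration = 267 / 5.5 = 48.545 ≈ 48.5 days.

48.5 days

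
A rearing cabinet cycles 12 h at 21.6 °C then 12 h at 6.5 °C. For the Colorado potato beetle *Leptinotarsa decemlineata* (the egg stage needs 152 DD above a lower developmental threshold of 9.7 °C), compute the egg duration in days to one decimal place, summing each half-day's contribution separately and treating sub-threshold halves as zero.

Day half: max(0, 21.6 − 9.7) × 0.5 = 11.9 × 0.5 = 5.95 DD.
Night half: max(0, 6.5 − 9.7) × 0.5 = 0.0 × 0.5 = 0.00 DD.
Per 24 h: 5.95 DD/day.
Duration = 152 / 5.95 = 25.546 ≈ 25.5 days.

25.5 days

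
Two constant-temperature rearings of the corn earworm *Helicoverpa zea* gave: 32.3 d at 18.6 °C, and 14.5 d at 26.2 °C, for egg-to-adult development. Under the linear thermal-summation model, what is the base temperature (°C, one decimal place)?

Under the model K = D·(T − T_b), so D₁·(T₁ − T_b) = D₂·(T₂ − T_b).
32.3·(18.6 − T_b) = 14.5·(26.2 − T_b)
T_b = (32.3·18.6 − 14.5·26.2) / (32.3 − 14.5) = 220.88 / 17.8 = 12.409 °C ≈ 12.4 °C.

12.4 °C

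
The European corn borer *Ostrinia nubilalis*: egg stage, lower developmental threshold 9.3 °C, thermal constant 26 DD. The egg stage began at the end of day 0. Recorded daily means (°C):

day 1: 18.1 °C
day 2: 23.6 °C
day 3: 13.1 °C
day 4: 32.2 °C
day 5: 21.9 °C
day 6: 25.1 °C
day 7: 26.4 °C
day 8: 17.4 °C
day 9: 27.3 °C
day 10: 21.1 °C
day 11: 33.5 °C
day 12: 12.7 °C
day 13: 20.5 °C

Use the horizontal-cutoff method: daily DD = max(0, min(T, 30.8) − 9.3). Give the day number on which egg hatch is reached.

day 3

Daily DD above 9.3 °C (capped at 21.5): 8.8, 14.3, 3.8, 21.5, 12.6, 15.8, 17.1, 8.1, 18.0, 11.8, 21.5, 3.4, 11.2.
Cumulative: 8.8, 23.1, 26.9, 48.4, 61.0, 76.8, 93.9, 102.0, 120.0, 131.8, 153.3, 156.7, 167.9.
The total first reaches 26 DD on day 3.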